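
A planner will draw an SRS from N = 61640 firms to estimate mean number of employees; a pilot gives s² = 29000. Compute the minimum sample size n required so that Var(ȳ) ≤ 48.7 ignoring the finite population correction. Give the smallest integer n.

Without fpc, n₀ = s²/D = 29000/48.7 = 595.4825.
Rounding up, n = 596.

596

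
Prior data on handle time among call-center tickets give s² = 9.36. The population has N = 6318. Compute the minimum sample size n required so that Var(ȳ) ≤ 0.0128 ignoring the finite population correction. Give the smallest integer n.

732

Without fpc, n₀ = s²/D = 9.36/0.0128 = 731.2500.
Rounding up, n = 732.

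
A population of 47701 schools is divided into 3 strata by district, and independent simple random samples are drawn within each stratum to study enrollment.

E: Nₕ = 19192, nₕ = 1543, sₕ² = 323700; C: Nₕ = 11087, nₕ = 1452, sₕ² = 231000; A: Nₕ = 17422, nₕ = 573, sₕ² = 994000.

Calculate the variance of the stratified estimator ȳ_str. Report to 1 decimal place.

262.5

Var(ȳ_str) = Σₕ Wₕ²(1 − fₕ)sₕ²/nₕ with Wₕ = Nₕ/N, N = 47701.
E: Wₕ = 0.40233957; term = 0.40233957²·(1 − 0.08039808)·323700/1543 = 31.229292.
C: Wₕ = 0.23242699; term = 0.23242699²·(1 − 0.13096419)·231000/1452 = 7.4688917.
A: Wₕ = 0.36523343; term = 0.36523343²·(1 − 0.03288945)·994000/573 = 223.79426.
Sum = 262.49244.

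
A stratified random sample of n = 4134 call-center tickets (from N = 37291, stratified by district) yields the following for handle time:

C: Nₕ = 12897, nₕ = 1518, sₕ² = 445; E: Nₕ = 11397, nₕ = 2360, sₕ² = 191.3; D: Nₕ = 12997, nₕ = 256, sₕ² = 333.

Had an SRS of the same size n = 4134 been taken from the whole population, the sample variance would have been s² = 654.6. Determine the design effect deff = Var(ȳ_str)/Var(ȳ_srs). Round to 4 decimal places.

1.3626

Var(ȳ_str) = Σ Wₕ²(1−fₕ)sₕ²/nₕ with Wₕ = Nₕ/37291:
  C: (12897/37291)²·(1−1518/12897)·445/1518 = 0.030936628
  E: (11397/37291)²·(1−2360/11397)·191.3/2360 = 0.0060035722
  D: (12997/37291)²·(1−256/12997)·333/256 = 0.15489694
  → Var(ȳ_str) = 0.19183714.
Var(ȳ_srs) = (1 − 4134/37291)·654.6/4134 = 0.14079159.
deff = 0.19183714 / 0.14079159 = 1.3626.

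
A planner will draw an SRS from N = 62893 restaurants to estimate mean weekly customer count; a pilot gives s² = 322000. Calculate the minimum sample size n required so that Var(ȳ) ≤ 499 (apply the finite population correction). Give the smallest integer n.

639

Without fpc, n₀ = s²/D = 322000/499 = 645.2906.
With fpc, (1 − n/N)·s²/n ≤ D requires n ≥ n₀/(1 + n₀/N) = 645.2906/(1 + 645.2906/62893) = 638.7371.
Rounding up, n = 639.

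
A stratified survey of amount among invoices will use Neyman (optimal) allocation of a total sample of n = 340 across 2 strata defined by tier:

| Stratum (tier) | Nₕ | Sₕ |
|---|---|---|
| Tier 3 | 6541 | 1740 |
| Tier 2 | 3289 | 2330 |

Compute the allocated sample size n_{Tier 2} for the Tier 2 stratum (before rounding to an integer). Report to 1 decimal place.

136.8

Neyman allocation: nₕ = n·NₕSₕ / Σⱼ NⱼSⱼ.
Σ NⱼSⱼ = 6541·1740 + 3289·2330 = 1.904471 × 10^7.
n_{Tier 2} = 340·3289·2330 / (1.904471 × 10^7) = 136.8.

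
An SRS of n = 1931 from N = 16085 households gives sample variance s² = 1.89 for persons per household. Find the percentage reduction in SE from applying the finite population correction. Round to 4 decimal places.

6.1943

f = n/N = 1931/16085 = 0.12004974.
SE_no-fpc = √(s²/n) = 0.03128526; SE_fpc = √((1−f)s²/n) = 0.029347346.
Ratio = √(1−f) = 0.93805664. Reduction = 100·(1 − 0.93805664) = 6.1943%.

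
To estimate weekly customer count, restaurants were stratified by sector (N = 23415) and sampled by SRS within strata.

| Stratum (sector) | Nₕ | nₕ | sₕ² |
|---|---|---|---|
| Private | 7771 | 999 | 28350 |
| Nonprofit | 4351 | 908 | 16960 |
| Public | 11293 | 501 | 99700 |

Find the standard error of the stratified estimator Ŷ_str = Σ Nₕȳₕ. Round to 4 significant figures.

Var(Ŷ_str) = Σₕ Nₕ²(1 − fₕ)sₕ²/nₕ.
Private: 7771²·(1 − 999/7771)·28350/999 = 1.4934182 × 10^9.
Nonprofit: 4351²·(1 − 908/4351)·16960/908 = 2.7981185 × 10^8.
Public: 11293²·(1 − 501/11293)·99700/501 = 2.425318 × 10^10.
Sum = 2.602641 × 10^10.
SE = √(2.602641 × 10^10) = 161300.

161300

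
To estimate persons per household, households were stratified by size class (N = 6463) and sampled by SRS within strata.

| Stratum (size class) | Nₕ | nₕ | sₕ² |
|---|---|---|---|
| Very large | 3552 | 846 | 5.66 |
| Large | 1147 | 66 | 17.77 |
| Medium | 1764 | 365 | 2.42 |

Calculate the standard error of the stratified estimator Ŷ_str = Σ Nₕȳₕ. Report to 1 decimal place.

Var(Ŷ_str) = Σₕ Nₕ²(1 − fₕ)sₕ²/nₕ.
Very large: 3552²·(1 − 846/3552)·5.66/846 = 64305.307.
Large: 1147²·(1 − 66/1147)·17.77/66 = 333835.57.
Medium: 1764²·(1 − 365/1764)·2.42/365 = 16362.091.
Sum = 414502.97.
SE = √(414502.97) = 643.8.

643.8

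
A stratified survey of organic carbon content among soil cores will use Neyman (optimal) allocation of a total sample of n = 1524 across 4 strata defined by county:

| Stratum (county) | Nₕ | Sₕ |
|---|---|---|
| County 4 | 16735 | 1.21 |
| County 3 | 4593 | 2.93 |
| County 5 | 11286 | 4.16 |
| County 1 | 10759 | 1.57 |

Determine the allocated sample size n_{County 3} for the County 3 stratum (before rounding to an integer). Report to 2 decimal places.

210.25

Neyman allocation: nₕ = n·NₕSₕ / Σⱼ NⱼSⱼ.
Σ NⱼSⱼ = 16735·1.21 + 4593·2.93 + 11286·4.16 + 10759·1.57 = 97548.23.
n_{County 3} = 1524·4593·2.93 / 97548.23 = 210.25.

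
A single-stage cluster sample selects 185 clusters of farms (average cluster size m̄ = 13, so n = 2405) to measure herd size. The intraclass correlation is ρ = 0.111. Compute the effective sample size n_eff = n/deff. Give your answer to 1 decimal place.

1031.3

deff = 1 + (13 − 1)·0.111 = 1 + 1.332 = 2.332.
n_eff = 2405 / 2.332 = 1031.3.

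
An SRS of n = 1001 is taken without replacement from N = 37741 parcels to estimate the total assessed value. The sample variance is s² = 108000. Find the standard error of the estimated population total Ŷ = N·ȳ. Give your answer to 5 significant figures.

Var(Ŷ) = N²·Var(ȳ) = N²·(1 − n/N)·s²/n.
f = 1001/37741 = 0.02652288; Var(ȳ) = 0.97347712·108000/1001 = 105.0305.
Var(Ŷ) = 37741² · 105.0305 = 1.4960367 × 10^11.
SE(Ŷ) = √(1.4960367 × 10^11) = 386790.

386790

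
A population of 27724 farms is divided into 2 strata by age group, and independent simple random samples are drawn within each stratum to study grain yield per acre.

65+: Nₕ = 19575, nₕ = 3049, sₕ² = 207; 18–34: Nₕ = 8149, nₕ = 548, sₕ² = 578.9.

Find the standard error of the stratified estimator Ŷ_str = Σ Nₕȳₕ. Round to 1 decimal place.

Var(Ŷ_str) = Σₕ Nₕ²(1 − fₕ)sₕ²/nₕ.
65+: 19575²·(1 − 3049/19575)·207/3049 = 2.1962534 × 10^7.
18–34: 8149²·(1 − 548/8149)·578.9/548 = 6.5433182 × 10^7.
Sum = 8.7395716 × 10^7.
SE = √(8.7395716 × 10^7) = 9348.6.

9348.6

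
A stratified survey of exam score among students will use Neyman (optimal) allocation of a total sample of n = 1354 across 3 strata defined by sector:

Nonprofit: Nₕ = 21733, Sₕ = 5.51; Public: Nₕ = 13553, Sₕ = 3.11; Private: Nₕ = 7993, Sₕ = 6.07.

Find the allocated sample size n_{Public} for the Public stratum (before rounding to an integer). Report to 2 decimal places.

271.23

Neyman allocation: nₕ = n·NₕSₕ / Σⱼ NⱼSⱼ.
Σ NⱼSⱼ = 21733·5.51 + 13553·3.11 + 7993·6.07 = 210416.17.
n_{Public} = 1354·13553·3.11 / 210416.17 = 271.23.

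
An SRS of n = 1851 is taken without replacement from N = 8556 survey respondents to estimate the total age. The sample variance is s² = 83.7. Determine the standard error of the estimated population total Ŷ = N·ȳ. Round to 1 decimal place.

Var(Ŷ) = N²·Var(ȳ) = N²·(1 − n/N)·s²/n.
f = 1851/8556 = 0.21633941; Var(ȳ) = 0.78366059·83.7/1851 = 0.035436192.
Var(Ŷ) = 8556² · 0.035436192 = 2.5941113 × 10^6.
SE(Ŷ) = √(2.5941113 × 10^6) = 1610.6.

1610.6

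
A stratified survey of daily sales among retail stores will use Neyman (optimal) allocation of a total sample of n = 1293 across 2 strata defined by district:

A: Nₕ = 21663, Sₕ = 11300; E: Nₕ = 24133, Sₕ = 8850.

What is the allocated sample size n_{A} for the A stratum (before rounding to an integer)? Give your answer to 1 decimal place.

Neyman allocation: nₕ = n·NₕSₕ / Σⱼ NⱼSⱼ.
Σ NⱼSⱼ = 21663·11300 + 24133·8850 = 4.5836895 × 10^8.
n_{A} = 1293·21663·11300 / (4.5836895 × 10^8) = 690.5.

690.5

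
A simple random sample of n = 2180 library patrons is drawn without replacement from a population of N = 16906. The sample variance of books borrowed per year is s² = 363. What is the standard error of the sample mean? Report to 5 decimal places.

Under SRS without replacement, Var(ȳ) = (1 − f)·s²/n with f = n/N = 2180/16906 = 0.12894830.
Var(ȳ) = (1 − 0.12894830)·363/2180 = 0.87105170·0.16651376 = 0.14504209.
SE(ȳ) = √(0.14504209) = 0.38084.

0.38084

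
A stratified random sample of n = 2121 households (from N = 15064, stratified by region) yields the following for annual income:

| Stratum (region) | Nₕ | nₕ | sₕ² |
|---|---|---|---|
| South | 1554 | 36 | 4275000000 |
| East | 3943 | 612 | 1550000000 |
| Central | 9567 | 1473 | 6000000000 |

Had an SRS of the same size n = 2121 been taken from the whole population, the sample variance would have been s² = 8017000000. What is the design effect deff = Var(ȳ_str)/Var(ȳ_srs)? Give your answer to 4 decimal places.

Var(ȳ_str) = Σ Wₕ²(1−fₕ)sₕ²/nₕ with Wₕ = Nₕ/15064:
  South: (1554/15064)²·(1−36/1554)·4275000000/36 = 1.2344565 × 10^6
  East: (3943/15064)²·(1−612/3943)·1550000000/612 = 146588.9
  Central: (9567/15064)²·(1−1473/9567)·6000000000/1473 = 1.3899746 × 10^6
  → Var(ȳ_str) = 2.77102 × 10^6.
Var(ȳ_srs) = (1 − 2121/15064)·8017000000/2121 = 3.2476249 × 10^6.
deff = (2.77102 × 10^6) / (3.2476249 × 10^6) = 0.8532.

0.8532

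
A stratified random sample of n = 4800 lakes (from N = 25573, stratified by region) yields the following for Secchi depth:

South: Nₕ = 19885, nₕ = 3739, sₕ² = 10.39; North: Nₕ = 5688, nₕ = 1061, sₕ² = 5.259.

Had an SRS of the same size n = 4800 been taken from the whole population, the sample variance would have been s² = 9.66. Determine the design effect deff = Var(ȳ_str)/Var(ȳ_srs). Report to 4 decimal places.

Var(ȳ_str) = Σ Wₕ²(1−fₕ)sₕ²/nₕ with Wₕ = Nₕ/25573:
  South: (19885/25573)²·(1−3739/19885)·10.39/3739 = 0.001364229
  North: (5688/25573)²·(1−1061/5688)·5.259/1061 = 1.9947272 × 10^-4
  → Var(ȳ_str) = 0.0015637017.
Var(ȳ_srs) = (1 − 4800/25573)·9.66/4800 = 0.0016347579.
deff = 0.0015637017 / 0.0016347579 = 0.9565.

0.9565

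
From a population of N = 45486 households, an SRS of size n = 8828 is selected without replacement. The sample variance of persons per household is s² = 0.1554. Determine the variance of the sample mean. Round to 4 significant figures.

1.419 × 10^-5

Under SRS without replacement, Var(ȳ) = (1 − f)·s²/n with f = n/N = 8828/45486 = 0.19408170.
Var(ȳ) = (1 − 0.19408170)·0.1554/8828 = 0.80591830·1.7603081 × 10^-5 = 1.4186645 × 10^-5.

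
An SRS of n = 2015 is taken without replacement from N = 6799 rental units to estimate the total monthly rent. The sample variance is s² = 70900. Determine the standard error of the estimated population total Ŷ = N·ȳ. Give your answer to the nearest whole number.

Var(Ŷ) = N²·Var(ȳ) = N²·(1 − n/N)·s²/n.
f = 2015/6799 = 0.29636711; Var(ȳ) = 0.70363289·70900/2015 = 24.7581.
Var(Ŷ) = 6799² · 24.7581 = 1.1444779 × 10^9.
SE(Ŷ) = √(1.1444779 × 10^9) = 33830.

33830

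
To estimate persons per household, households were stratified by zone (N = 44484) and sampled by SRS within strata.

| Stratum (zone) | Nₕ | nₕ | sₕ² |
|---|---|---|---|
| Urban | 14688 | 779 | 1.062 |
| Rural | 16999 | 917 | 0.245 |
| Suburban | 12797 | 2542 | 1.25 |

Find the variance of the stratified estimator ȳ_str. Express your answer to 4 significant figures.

2.103 × 10^-4

Var(ȳ_str) = Σₕ Wₕ²(1 − fₕ)sₕ²/nₕ with Wₕ = Nₕ/N, N = 44484.
Urban: Wₕ = 0.33018613; term = 0.33018613²·(1 − 0.05303649)·1.062/779 = 1.4074662 × 10^-4.
Rural: Wₕ = 0.38213740; term = 0.38213740²·(1 − 0.05394435)·0.245/917 = 3.691072 × 10^-5.
Suburban: Wₕ = 0.28767647; term = 0.28767647²·(1 − 0.19864031)·1.25/2542 = 3.261149 × 10^-5.
Sum = 2.1026883 × 10^-4.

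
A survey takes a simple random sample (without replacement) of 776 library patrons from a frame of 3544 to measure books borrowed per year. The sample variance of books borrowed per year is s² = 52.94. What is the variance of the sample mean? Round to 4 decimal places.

0.0533

Under SRS without replacement, Var(ȳ) = (1 − f)·s²/n with f = n/N = 776/3544 = 0.21896163.
Var(ȳ) = (1 − 0.21896163)·52.94/776 = 0.78103837·0.068221649 = 0.053283726.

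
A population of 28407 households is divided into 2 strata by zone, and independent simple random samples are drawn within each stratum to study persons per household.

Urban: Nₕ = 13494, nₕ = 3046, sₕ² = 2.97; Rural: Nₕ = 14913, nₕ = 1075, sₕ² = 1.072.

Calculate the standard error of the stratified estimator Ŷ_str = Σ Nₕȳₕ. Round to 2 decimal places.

Var(Ŷ_str) = Σₕ Nₕ²(1 − fₕ)sₕ²/nₕ.
Urban: 13494²·(1 − 3046/13494)·2.97/3046 = 137467.62.
Rural: 14913²·(1 − 1075/14913)·1.072/1075 = 205790.19.
Sum = 343257.81.
SE = √(343257.81) = 585.88.

585.88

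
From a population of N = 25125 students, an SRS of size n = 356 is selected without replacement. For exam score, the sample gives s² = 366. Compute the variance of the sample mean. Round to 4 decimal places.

1.0135

Under SRS without replacement, Var(ȳ) = (1 − f)·s²/n with f = n/N = 356/25125 = 0.01416915.
Var(ȳ) = (1 − 0.01416915)·366/356 = 0.98583085·1.0280899 = 1.0135227.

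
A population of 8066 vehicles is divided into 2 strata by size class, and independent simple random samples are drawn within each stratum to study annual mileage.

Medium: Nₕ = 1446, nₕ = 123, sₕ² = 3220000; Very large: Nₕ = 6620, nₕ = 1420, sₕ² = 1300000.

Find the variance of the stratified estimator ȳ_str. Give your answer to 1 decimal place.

Var(ȳ_str) = Σₕ Wₕ²(1 − fₕ)sₕ²/nₕ with Wₕ = Nₕ/N, N = 8066.
Medium: Wₕ = 0.17927101; term = 0.17927101²·(1 − 0.08506224)·3220000/123 = 769.77262.
Very large: Wₕ = 0.82072899; term = 0.82072899²·(1 − 0.21450151)·1300000/1420 = 484.39528.
Sum = 1254.1679.

1254.2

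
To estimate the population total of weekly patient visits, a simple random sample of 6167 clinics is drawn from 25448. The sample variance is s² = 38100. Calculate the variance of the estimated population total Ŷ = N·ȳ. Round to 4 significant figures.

3.031 × 10^9

Var(Ŷ) = N²·Var(ȳ) = N²·(1 − n/N)·s²/n.
f = 6167/25448 = 0.24233732; Var(ȳ) = 0.75766268·38100/6167 = 4.6808737.
Var(Ŷ) = 25448² · 4.6808737 = 3.0313371 × 10^9.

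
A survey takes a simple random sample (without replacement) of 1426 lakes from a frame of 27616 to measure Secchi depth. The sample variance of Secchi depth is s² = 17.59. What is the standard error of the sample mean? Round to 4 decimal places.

Under SRS without replacement, Var(ȳ) = (1 − f)·s²/n with f = n/N = 1426/27616 = 0.05163673.
Var(ȳ) = (1 − 0.05163673)·17.59/1426 = 0.94836327·0.012335203 = 0.011698254.
SE(ȳ) = √(0.011698254) = 0.1082.

0.1082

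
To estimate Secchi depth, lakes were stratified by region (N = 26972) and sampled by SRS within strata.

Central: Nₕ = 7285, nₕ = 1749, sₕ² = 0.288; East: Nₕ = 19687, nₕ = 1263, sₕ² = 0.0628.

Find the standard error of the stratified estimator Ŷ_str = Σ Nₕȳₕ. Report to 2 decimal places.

Var(Ŷ_str) = Σₕ Nₕ²(1 − fₕ)sₕ²/nₕ.
Central: 7285²·(1 − 1749/7285)·0.288/1749 = 6640.921.
East: 19687²·(1 − 1263/19687)·0.0628/1263 = 18035.15.
Sum = 24676.071.
SE = √(24676.071) = 157.09.

157.09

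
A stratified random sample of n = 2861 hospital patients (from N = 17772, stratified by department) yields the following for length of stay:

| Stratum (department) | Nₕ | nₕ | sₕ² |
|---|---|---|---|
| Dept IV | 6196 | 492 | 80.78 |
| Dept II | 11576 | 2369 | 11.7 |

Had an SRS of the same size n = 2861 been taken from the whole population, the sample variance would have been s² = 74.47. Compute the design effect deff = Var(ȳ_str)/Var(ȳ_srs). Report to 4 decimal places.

Var(ȳ_str) = Σ Wₕ²(1−fₕ)sₕ²/nₕ with Wₕ = Nₕ/17772:
  Dept IV: (6196/17772)²·(1−492/6196)·80.78/492 = 0.018372026
  Dept II: (11576/17772)²·(1−2369/11576)·11.7/2369 = 0.001666575
  → Var(ȳ_str) = 0.020038601.
Var(ȳ_srs) = (1 − 2861/17772)·74.47/2861 = 0.021839061.
deff = 0.020038601 / 0.021839061 = 0.9176.

0.9176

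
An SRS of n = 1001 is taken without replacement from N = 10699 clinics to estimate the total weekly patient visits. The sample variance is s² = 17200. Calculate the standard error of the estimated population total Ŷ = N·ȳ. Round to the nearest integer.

42224

Var(Ŷ) = N²·Var(ȳ) = N²·(1 − n/N)·s²/n.
f = 1001/10699 = 0.09356015; Var(ȳ) = 0.90643985·17200/1001 = 15.57519.
Var(Ŷ) = 10699² · 15.57519 = 1.7828702 × 10^9.
SE(Ŷ) = √(1.7828702 × 10^9) = 42224.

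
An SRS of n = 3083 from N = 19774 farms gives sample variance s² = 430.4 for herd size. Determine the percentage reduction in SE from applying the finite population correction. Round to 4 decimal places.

f = n/N = 3083/19774 = 0.15591180.
SE_no-fpc = √(s²/n) = 0.37363656; SE_fpc = √((1−f)s²/n) = 0.34327587.
Ratio = √(1−f) = 0.91874273. Reduction = 100·(1 − 0.91874273) = 8.1257%.

8.1257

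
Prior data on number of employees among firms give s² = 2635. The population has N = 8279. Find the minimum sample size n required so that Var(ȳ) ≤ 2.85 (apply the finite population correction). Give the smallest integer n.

Without fpc, n₀ = s²/D = 2635/2.85 = 924.5614.
With fpc, (1 − n/N)·s²/n ≤ D requires n ≥ n₀/(1 + n₀/N) = 924.5614/(1 + 924.5614/8279) = 831.6828.
Rounding up, n = 832.

832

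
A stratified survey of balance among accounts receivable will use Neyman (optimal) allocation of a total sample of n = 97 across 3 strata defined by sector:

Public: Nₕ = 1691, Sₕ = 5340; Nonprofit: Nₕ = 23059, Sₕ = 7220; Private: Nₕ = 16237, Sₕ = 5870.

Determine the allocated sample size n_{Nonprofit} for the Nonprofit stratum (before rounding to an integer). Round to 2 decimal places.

59.63

Neyman allocation: nₕ = n·NₕSₕ / Σⱼ NⱼSⱼ.
Σ NⱼSⱼ = 1691·5340 + 23059·7220 + 16237·5870 = 2.7082711 × 10^8.
n_{Nonprofit} = 97·23059·7220 / (2.7082711 × 10^8) = 59.63.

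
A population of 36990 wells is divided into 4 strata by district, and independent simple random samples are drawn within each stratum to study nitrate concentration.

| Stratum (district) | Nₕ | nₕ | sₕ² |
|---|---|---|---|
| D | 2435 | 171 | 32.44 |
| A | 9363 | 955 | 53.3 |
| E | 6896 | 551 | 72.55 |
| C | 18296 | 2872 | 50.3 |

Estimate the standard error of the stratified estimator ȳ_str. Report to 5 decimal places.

Var(ȳ_str) = Σₕ Wₕ²(1 − fₕ)sₕ²/nₕ with Wₕ = Nₕ/N, N = 36990.
D: Wₕ = 0.06582860; term = 0.06582860²·(1 − 0.07022587)·32.44/171 = 7.6434858 × 10^-4.
A: Wₕ = 0.25312247; term = 0.25312247²·(1 − 0.10199722)·53.3/955 = 0.0032111671.
E: Wₕ = 0.18642876; term = 0.18642876²·(1 − 0.07990139)·72.55/551 = 0.0042106199.
C: Wₕ = 0.49462017; term = 0.49462017²·(1 − 0.15697420)·50.3/2872 = 0.0036121689.
Sum = 0.011798304.
SE = √(0.011798304) = 0.10862.

0.10862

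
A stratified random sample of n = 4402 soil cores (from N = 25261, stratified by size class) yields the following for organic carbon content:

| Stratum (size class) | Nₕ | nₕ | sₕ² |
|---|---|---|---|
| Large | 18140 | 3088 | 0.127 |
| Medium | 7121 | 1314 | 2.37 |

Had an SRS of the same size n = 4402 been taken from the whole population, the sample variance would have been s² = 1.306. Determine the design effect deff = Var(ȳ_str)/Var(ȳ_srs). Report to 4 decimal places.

0.5489

Var(ȳ_str) = Σ Wₕ²(1−fₕ)sₕ²/nₕ with Wₕ = Nₕ/25261:
  Large: (18140/25261)²·(1−3088/18140)·0.127/3088 = 1.7597738 × 10^-5
  Medium: (7121/25261)²·(1−1314/7121)·2.37/1314 = 1.1688121 × 10^-4
  → Var(ȳ_str) = 1.3447895 × 10^-4.
Var(ȳ_srs) = (1 − 4402/25261)·1.306/4402 = 2.4498308 × 10^-4.
deff = (1.3447895 × 10^-4) / (2.4498308 × 10^-4) = 0.5489.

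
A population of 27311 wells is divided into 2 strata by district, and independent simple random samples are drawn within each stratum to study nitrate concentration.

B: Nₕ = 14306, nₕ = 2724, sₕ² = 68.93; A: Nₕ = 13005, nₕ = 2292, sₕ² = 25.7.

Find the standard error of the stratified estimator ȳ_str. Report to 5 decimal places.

0.08784

Var(ȳ_str) = Σₕ Wₕ²(1 − fₕ)sₕ²/nₕ with Wₕ = Nₕ/N, N = 27311.
B: Wₕ = 0.52381824; term = 0.52381824²·(1 − 0.19040962)·68.93/2724 = 0.0056211834.
A: Wₕ = 0.47618176; term = 0.47618176²·(1 − 0.17623991)·25.7/2292 = 0.0020944248.
Sum = 0.0077156082.
SE = √(0.0077156082) = 0.08784.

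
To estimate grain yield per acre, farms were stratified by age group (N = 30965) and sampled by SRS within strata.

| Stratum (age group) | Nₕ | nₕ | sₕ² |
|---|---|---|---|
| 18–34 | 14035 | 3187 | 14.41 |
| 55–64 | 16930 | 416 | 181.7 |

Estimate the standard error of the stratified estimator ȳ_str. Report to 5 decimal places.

Var(ȳ_str) = Σₕ Wₕ²(1 − fₕ)sₕ²/nₕ with Wₕ = Nₕ/N, N = 30965.
18–34: Wₕ = 0.45325367; term = 0.45325367²·(1 − 0.22707517)·14.41/3187 = 7.1796263 × 10^-4.
55–64: Wₕ = 0.54674633; term = 0.54674633²·(1 − 0.02457177)·181.7/416 = 0.12735871.
Sum = 0.12807667.
SE = √(0.12807667) = 0.35788.

0.35788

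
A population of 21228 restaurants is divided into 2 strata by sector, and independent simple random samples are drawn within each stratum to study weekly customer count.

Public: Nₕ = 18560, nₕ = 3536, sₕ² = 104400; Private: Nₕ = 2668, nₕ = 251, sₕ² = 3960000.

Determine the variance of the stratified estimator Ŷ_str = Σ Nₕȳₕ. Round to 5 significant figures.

1.0997 × 10^11

Var(Ŷ_str) = Σₕ Nₕ²(1 − fₕ)sₕ²/nₕ.
Public: 18560²·(1 − 3536/18560)·104400/3536 = 8.2328801 × 10^9.
Private: 2668²·(1 − 251/2668)·3960000/251 = 1.0173817 × 10^11.
Sum = 1.0997105 × 10^11.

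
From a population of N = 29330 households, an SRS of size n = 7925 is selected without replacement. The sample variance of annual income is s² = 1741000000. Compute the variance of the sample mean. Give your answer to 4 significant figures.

Under SRS without replacement, Var(ȳ) = (1 − f)·s²/n with f = n/N = 7925/29330 = 0.27020116.
Var(ȳ) = (1 − 0.27020116)·1741000000/7925 = 0.72979884·219684.54 = 160325.52.

160300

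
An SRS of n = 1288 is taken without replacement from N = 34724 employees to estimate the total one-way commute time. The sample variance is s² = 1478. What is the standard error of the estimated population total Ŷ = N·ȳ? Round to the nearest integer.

36501

Var(Ŷ) = N²·Var(ȳ) = N²·(1 − n/N)·s²/n.
f = 1288/34724 = 0.03709250; Var(ȳ) = 0.96290750·1478/1288 = 1.1049513.
Var(Ŷ) = 34724² · 1.1049513 = 1.3323019 × 10^9.
SE(Ŷ) = √(1.3323019 × 10^9) = 36501.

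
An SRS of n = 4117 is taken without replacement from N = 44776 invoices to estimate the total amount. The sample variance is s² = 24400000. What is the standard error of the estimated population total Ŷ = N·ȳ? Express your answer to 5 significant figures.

Var(Ŷ) = N²·Var(ȳ) = N²·(1 − n/N)·s²/n.
f = 4117/44776 = 0.09194658; Var(ȳ) = 0.90805342·24400000/4117 = 5381.7108.
Var(Ŷ) = 44776² · 5381.7108 = 1.0789739 × 10^13.
SE(Ŷ) = √(1.0789739 × 10^13) = 3.2848 × 10^6.

3.2848 × 10^6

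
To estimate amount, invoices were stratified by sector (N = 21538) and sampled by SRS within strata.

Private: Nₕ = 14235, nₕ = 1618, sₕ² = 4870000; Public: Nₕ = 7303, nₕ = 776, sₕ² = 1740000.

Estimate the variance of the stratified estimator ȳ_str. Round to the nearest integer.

Var(ȳ_str) = Σₕ Wₕ²(1 − fₕ)sₕ²/nₕ with Wₕ = Nₕ/N, N = 21538.
Private: Wₕ = 0.66092488; term = 0.66092488²·(1 − 0.11366351)·4870000/1618 = 1165.3417.
Public: Wₕ = 0.33907512; term = 0.33907512²·(1 − 0.10625770)·1740000/776 = 230.40489.
Sum = 1395.7466.

1396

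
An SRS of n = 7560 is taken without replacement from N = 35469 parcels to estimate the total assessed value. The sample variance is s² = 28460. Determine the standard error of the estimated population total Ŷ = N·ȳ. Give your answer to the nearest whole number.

61045

Var(Ŷ) = N²·Var(ȳ) = N²·(1 − n/N)·s²/n.
f = 7560/35469 = 0.21314387; Var(ȳ) = 0.78685613·28460/7560 = 2.9621594.
Var(Ŷ) = 35469² · 2.9621594 = 3.7265445 × 10^9.
SE(Ŷ) = √(3.7265445 × 10^9) = 61045.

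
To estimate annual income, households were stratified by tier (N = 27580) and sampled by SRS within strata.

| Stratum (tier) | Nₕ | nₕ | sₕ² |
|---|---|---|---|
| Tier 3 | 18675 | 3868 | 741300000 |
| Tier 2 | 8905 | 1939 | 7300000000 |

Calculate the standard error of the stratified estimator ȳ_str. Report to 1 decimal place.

613.8

Var(ȳ_str) = Σₕ Wₕ²(1 − fₕ)sₕ²/nₕ with Wₕ = Nₕ/N, N = 27580.
Tier 3: Wₕ = 0.67712110; term = 0.67712110²·(1 − 0.20712182)·741300000/3868 = 69670.142.
Tier 2: Wₕ = 0.32287890; term = 0.32287890²·(1 − 0.21774284)·7300000000/1939 = 307025.13.
Sum = 376695.27.
SE = √(376695.27) = 613.8.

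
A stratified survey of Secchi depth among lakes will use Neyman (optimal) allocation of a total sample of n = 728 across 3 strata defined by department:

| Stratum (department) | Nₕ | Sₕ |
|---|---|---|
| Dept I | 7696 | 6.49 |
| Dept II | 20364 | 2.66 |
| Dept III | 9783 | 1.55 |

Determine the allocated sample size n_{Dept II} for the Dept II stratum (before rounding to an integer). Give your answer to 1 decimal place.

330.6

Neyman allocation: nₕ = n·NₕSₕ / Σⱼ NⱼSⱼ.
Σ NⱼSⱼ = 7696·6.49 + 20364·2.66 + 9783·1.55 = 119278.93.
n_{Dept II} = 728·20364·2.66 / 119278.93 = 330.6.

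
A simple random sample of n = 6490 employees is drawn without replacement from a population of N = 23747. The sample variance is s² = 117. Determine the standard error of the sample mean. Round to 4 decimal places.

0.1145

Under SRS without replacement, Var(ȳ) = (1 − f)·s²/n with f = n/N = 6490/23747 = 0.27329768.
Var(ȳ) = (1 − 0.27329768)·117/6490 = 0.72670232·0.018027735 = 0.013100797.
SE(ȳ) = √(0.013100797) = 0.1145.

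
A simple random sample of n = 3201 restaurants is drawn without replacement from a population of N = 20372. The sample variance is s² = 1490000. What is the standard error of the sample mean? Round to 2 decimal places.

19.81

Under SRS without replacement, Var(ȳ) = (1 − f)·s²/n with f = n/N = 3201/20372 = 0.15712743.
Var(ȳ) = (1 − 0.15712743)·1490000/3201 = 0.84287257·465.47954 = 392.33993.
SE(ȳ) = √(392.33993) = 19.81.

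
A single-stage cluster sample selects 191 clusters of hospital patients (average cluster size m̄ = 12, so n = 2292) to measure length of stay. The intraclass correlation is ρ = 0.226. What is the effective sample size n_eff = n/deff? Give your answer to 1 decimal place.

657.5

deff = 1 + (12 − 1)·0.226 = 1 + 2.486 = 3.486.
n_eff = 2292 / 3.486 = 657.5.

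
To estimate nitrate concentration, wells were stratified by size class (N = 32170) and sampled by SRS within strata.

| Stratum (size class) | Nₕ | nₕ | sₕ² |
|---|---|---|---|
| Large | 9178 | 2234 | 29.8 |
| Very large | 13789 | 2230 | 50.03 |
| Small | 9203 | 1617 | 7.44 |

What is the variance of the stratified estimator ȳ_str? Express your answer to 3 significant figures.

0.00459

Var(ȳ_str) = Σₕ Wₕ²(1 − fₕ)sₕ²/nₕ with Wₕ = Nₕ/N, N = 32170.
Large: Wₕ = 0.28529686; term = 0.28529686²·(1 − 0.24340815)·29.8/2234 = 8.2146438 × 10^-4.
Very large: Wₕ = 0.42862916; term = 0.42862916²·(1 − 0.16172311)·50.03/2230 = 0.0034552268.
Small: Wₕ = 0.28607398; term = 0.28607398²·(1 − 0.17570357)·7.44/1617 = 3.1038666 × 10^-4.
Sum = 0.0045870778.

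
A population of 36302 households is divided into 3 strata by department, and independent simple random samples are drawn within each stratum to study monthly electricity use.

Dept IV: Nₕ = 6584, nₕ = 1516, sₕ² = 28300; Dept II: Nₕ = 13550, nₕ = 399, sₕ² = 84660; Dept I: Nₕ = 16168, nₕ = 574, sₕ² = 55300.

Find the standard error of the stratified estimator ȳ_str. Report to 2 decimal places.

Var(ȳ_str) = Σₕ Wₕ²(1 − fₕ)sₕ²/nₕ with Wₕ = Nₕ/N, N = 36302.
Dept IV: Wₕ = 0.18136742; term = 0.18136742²·(1 − 0.23025516)·28300/1516 = 0.47266403.
Dept II: Wₕ = 0.37325767; term = 0.37325767²·(1 − 0.02944649)·84660/399 = 28.690779.
Dept I: Wₕ = 0.44537491; term = 0.44537491²·(1 − 0.03550223)·55300/574 = 18.431724.
Sum = 47.595167.
SE = √(47.595167) = 6.90.

6.90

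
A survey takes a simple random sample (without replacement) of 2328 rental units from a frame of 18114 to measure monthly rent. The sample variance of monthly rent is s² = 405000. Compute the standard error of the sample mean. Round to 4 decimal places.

Under SRS without replacement, Var(ȳ) = (1 − f)·s²/n with f = n/N = 2328/18114 = 0.12851938.
Var(ȳ) = (1 − 0.12851938)·405000/2328 = 0.87148062·173.96907 = 151.61068.
SE(ȳ) = √(151.61068) = 12.3130.

12.3130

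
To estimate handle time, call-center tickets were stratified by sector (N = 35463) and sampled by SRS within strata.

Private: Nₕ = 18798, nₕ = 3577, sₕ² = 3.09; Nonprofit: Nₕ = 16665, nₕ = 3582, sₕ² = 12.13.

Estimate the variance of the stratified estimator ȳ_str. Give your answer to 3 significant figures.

7.84 × 10^-4

Var(ȳ_str) = Σₕ Wₕ²(1 − fₕ)sₕ²/nₕ with Wₕ = Nₕ/N, N = 35463.
Private: Wₕ = 0.53007360; term = 0.53007360²·(1 − 0.19028620)·3.09/3577 = 1.9653659 × 10^-4.
Nonprofit: Wₕ = 0.46992640; term = 0.46992640²·(1 − 0.21494149)·12.13/3582 = 5.8707953 × 10^-4.
Sum = 7.8361612 × 10^-4.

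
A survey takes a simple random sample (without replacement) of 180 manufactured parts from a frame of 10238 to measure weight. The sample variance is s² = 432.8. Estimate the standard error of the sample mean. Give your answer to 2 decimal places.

Under SRS without replacement, Var(ȳ) = (1 − f)·s²/n with f = n/N = 180/10238 = 0.01758156.
Var(ȳ) = (1 − 0.01758156)·432.8/180 = 0.98241844·2.4044444 = 2.3621706.
SE(ȳ) = √(2.3621706) = 1.54.

1.54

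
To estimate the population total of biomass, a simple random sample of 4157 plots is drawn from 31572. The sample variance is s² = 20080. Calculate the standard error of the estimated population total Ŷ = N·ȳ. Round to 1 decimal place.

Var(Ŷ) = N²·Var(ȳ) = N²·(1 − n/N)·s²/n.
f = 4157/31572 = 0.13166730; Var(ȳ) = 0.86833270·20080/4157 = 4.1944.
Var(Ŷ) = 31572² · 4.1944 = 4.1809409 × 10^9.
SE(Ŷ) = √(4.1809409 × 10^9) = 64660.2.

64660.2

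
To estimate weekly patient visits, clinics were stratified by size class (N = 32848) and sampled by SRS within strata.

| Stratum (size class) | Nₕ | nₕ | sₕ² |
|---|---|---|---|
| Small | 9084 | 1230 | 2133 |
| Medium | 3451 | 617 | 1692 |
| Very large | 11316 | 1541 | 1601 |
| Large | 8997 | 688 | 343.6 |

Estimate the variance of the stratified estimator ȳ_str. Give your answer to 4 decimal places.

Var(ȳ_str) = Σₕ Wₕ²(1 − fₕ)sₕ²/nₕ with Wₕ = Nₕ/N, N = 32848.
Small: Wₕ = 0.27654652; term = 0.27654652²·(1 − 0.13540291)·2133/1230 = 0.11466633.
Medium: Wₕ = 0.10505967; term = 0.10505967²·(1 − 0.17878876)·1692/617 = 0.024856624.
Very large: Wₕ = 0.34449586; term = 0.34449586²·(1 − 0.13617886)·1601/1541 = 0.10650758.
Large: Wₕ = 0.27389795; term = 0.27389795²·(1 − 0.07646993)·343.6/688 = 0.034601373.
Sum = 0.28063191.

0.2806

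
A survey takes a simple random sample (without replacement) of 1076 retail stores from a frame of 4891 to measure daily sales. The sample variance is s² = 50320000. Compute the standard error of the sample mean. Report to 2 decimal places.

Under SRS without replacement, Var(ȳ) = (1 − f)·s²/n with f = n/N = 1076/4891 = 0.21999591.
Var(ȳ) = (1 − 0.21999591)·50320000/1076 = 0.78000409·46765.799 = 36477.515.
SE(ȳ) = √(36477.515) = 190.99.

190.99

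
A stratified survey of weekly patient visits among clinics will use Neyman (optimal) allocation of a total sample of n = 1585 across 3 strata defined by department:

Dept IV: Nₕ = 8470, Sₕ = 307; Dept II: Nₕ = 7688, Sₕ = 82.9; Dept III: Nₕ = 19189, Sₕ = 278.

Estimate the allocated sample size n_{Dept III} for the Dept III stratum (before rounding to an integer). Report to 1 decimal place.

986.4

Neyman allocation: nₕ = n·NₕSₕ / Σⱼ NⱼSⱼ.
Σ NⱼSⱼ = 8470·307 + 7688·82.9 + 19189·278 = 8.5721672 × 10^6.
n_{Dept III} = 1585·19189·278 / (8.5721672 × 10^6) = 986.4.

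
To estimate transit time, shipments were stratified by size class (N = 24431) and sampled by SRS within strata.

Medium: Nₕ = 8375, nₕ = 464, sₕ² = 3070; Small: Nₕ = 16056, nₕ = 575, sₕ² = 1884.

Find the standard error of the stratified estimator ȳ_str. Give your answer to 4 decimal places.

Var(ȳ_str) = Σₕ Wₕ²(1 − fₕ)sₕ²/nₕ with Wₕ = Nₕ/N, N = 24431.
Medium: Wₕ = 0.34280218; term = 0.34280218²·(1 − 0.05540299)·3070/464 = 0.73443626.
Small: Wₕ = 0.65719782; term = 0.65719782²·(1 − 0.03581216)·1884/575 = 1.3644793.
Sum = 2.0989156.
SE = √(2.0989156) = 1.4488.

1.4488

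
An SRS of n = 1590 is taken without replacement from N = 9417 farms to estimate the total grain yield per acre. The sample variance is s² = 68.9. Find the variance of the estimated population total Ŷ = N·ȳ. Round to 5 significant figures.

Var(Ŷ) = N²·Var(ȳ) = N²·(1 − n/N)·s²/n.
f = 1590/9417 = 0.16884358; Var(ȳ) = 0.83115642·68.9/1590 = 0.036016778.
Var(Ŷ) = 9417² · 0.036016778 = 3.1939639 × 10^6.

3.1940 × 10^6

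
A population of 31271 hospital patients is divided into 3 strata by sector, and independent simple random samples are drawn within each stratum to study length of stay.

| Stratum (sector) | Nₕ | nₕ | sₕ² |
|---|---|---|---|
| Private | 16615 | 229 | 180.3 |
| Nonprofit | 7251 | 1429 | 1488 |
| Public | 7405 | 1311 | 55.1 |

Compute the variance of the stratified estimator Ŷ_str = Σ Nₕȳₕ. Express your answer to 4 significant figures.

Var(Ŷ_str) = Σₕ Nₕ²(1 − fₕ)sₕ²/nₕ.
Private: 16615²·(1 − 229/16615)·180.3/229 = 2.1435496 × 10^8.
Nonprofit: 7251²·(1 − 1429/7251)·1488/1429 = 4.3958292 × 10^7.
Public: 7405²·(1 − 1311/7405)·55.1/1311 = 1.8966029 × 10^6.
Sum = 2.6020985 × 10^8.

2.602 × 10^8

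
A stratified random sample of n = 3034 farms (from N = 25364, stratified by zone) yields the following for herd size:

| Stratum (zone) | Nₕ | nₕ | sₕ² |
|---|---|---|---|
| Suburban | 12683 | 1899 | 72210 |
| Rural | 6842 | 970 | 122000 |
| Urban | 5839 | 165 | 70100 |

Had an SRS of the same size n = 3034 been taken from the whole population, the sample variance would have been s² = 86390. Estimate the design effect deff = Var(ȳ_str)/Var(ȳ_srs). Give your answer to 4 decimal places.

Var(ȳ_str) = Σ Wₕ²(1−fₕ)sₕ²/nₕ with Wₕ = Nₕ/25364:
  Suburban: (12683/25364)²·(1−1899/12683)·72210/1899 = 8.0842319
  Rural: (6842/25364)²·(1−970/6842)·122000/970 = 7.8545575
  Urban: (5839/25364)²·(1−165/5839)·70100/165 = 21.878946
  → Var(ȳ_str) = 37.817735.
Var(ȳ_srs) = (1 − 3034/25364)·86390/3034 = 25.067953.
deff = 37.817735 / 25.067953 = 1.5086.

1.5086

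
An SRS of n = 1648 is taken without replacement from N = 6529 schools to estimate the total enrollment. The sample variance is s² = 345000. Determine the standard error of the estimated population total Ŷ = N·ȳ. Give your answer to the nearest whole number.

81679

Var(Ŷ) = N²·Var(ȳ) = N²·(1 − n/N)·s²/n.
f = 1648/6529 = 0.25241231; Var(ȳ) = 0.74758769·345000/1648 = 156.50349.
Var(Ŷ) = 6529² · 156.50349 = 6.6714059 × 10^9.
SE(Ŷ) = √(6.6714059 × 10^9) = 81679.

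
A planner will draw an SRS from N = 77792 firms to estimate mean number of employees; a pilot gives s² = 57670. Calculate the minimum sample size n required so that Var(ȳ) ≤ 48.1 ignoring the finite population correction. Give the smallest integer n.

1199

Without fpc, n₀ = s²/D = 57670/48.1 = 1198.9605.
Rounding up, n = 1199.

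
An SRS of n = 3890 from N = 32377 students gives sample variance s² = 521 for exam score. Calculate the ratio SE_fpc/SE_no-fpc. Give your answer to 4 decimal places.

f = n/N = 3890/32377 = 0.12014702.
SE_no-fpc = √(s²/n) = 0.3659688; SE_fpc = √((1−f)s²/n) = 0.34328049.
Ratio = √(1−f) = 0.93800479.

0.9380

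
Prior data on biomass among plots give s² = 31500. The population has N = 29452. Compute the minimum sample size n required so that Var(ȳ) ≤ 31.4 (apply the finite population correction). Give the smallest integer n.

971

Without fpc, n₀ = s²/D = 31500/31.4 = 1003.1847.
With fpc, (1 − n/N)·s²/n ≤ D requires n ≥ n₀/(1 + n₀/N) = 1003.1847/(1 + 1003.1847/29452) = 970.1401.
Rounding up, n = 971.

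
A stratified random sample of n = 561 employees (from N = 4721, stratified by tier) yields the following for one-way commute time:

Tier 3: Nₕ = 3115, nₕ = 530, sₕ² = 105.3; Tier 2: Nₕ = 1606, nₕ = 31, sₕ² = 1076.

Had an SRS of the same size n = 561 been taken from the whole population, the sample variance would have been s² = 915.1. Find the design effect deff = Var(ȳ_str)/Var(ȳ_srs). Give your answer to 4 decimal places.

2.7905

Var(ȳ_str) = Σ Wₕ²(1−fₕ)sₕ²/nₕ with Wₕ = Nₕ/4721:
  Tier 3: (3115/4721)²·(1−530/3115)·105.3/530 = 0.071779941
  Tier 2: (1606/4721)²·(1−31/1606)·1076/31 = 3.9392058
  → Var(ȳ_str) = 4.0109857.
Var(ȳ_srs) = (1 − 561/4721)·915.1/561 = 1.4373582.
deff = 4.0109857 / 1.4373582 = 2.7905.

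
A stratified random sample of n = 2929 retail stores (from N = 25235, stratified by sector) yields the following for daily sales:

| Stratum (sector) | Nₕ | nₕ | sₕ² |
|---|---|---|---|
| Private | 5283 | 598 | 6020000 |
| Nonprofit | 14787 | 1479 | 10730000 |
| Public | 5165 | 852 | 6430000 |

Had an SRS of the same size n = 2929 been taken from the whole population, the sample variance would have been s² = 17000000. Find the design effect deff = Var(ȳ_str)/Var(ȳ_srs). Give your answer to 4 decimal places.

0.5647

Var(ȳ_str) = Σ Wₕ²(1−fₕ)sₕ²/nₕ with Wₕ = Nₕ/25235:
  Private: (5283/25235)²·(1−598/5283)·6020000/598 = 391.27211
  Nonprofit: (14787/25235)²·(1−1479/14787)·10730000/1479 = 2241.908
  Public: (5165/25235)²·(1−852/5165)·6430000/852 = 264.00645
  → Var(ȳ_str) = 2897.1866.
Var(ȳ_srs) = (1 − 2929/25235)·17000000/2929 = 5130.3612.
deff = 2897.1866 / 5130.3612 = 0.5647.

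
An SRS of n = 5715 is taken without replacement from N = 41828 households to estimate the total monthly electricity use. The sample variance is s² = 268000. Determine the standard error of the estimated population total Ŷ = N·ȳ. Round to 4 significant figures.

Var(Ŷ) = N²·Var(ȳ) = N²·(1 − n/N)·s²/n.
f = 5715/41828 = 0.13663096; Var(ȳ) = 0.86336904·268000/5715 = 40.486947.
Var(Ŷ) = 41828² · 40.486947 = 7.0835217 × 10^10.
SE(Ŷ) = √(7.0835217 × 10^10) = 266100.

266100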